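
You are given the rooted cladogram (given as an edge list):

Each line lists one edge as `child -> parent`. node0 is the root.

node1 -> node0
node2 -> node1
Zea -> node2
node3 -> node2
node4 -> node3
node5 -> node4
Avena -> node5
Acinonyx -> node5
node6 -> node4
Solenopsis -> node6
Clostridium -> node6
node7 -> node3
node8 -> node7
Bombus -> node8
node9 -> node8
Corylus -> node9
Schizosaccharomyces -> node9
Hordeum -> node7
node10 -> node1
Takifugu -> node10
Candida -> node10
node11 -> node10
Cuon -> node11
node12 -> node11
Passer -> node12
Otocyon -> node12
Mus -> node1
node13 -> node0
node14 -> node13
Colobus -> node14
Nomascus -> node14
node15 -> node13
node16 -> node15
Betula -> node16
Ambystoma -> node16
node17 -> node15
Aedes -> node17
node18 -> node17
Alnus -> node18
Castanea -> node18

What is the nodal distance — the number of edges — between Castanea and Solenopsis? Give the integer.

11

The MRCA of Castanea and Solenopsis is the root of the tree.
From Castanea up to that node: 5 branches. From Solenopsis up to the same node: 6 branches. Total: 5 + 6 = 11.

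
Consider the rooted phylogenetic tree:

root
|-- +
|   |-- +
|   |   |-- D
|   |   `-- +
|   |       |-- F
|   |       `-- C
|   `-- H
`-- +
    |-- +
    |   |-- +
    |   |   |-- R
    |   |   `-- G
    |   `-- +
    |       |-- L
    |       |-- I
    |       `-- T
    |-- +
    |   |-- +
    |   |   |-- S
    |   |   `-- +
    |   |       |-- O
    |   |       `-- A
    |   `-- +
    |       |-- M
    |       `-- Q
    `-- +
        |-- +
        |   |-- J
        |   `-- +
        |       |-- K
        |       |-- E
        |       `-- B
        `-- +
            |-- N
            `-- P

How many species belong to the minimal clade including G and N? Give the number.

16

The MRCA of G and N is the node subtending (((R,G),(L,I,T)),((S,(O,A)),(M,Q)),((J,(K,E,B)),(N,P))).
That clade contains 16 terminal taxa: A, B, E, G, I, J, K, L, M, N, O, P, Q, R, S, T.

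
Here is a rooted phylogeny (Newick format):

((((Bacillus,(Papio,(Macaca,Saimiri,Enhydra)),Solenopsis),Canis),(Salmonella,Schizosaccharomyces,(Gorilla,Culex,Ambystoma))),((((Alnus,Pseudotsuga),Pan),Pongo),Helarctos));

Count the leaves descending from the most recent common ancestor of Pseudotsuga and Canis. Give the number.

The MRCA of Pseudotsuga and Canis is the root, so the clade is the entire tree.
That clade contains 17 terminal taxa: Alnus, Ambystoma, Bacillus, Canis, Culex, Enhydra, Gorilla, Helarctos, Macaca, Pan, Papio, Pongo, Pseudotsuga, Saimiri, Salmonella, Schizosaccharomyces, Solenopsis.

17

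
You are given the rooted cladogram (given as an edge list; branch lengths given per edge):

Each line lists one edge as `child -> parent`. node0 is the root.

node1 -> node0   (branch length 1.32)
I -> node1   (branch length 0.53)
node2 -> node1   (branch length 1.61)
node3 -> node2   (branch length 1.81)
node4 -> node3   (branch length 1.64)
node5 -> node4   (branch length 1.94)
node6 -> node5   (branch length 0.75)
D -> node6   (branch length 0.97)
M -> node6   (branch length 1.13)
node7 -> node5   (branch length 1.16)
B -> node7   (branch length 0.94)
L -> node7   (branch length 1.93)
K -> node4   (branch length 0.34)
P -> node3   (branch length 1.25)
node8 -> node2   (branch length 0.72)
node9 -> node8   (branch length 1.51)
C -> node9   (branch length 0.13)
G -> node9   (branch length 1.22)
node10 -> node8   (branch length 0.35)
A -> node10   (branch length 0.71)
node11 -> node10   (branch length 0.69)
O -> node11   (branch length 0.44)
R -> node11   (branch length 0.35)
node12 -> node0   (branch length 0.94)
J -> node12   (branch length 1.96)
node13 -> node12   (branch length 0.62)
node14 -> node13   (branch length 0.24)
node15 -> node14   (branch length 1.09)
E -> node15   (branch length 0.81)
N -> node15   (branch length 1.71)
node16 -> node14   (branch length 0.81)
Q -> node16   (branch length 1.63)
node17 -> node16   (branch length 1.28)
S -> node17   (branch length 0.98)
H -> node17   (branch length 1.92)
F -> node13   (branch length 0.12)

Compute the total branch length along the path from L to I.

10.62

The path runs L → … → MRCA → … → I; the MRCA is the node subtending (I,(((((D,M),(B,L)),K),P),((C,G),(A,(O,R))))).
Branch lengths along that path: 1.93 + 1.16 + 1.94 + 1.64 + 1.81 + 1.61 + 0.53 = 10.62.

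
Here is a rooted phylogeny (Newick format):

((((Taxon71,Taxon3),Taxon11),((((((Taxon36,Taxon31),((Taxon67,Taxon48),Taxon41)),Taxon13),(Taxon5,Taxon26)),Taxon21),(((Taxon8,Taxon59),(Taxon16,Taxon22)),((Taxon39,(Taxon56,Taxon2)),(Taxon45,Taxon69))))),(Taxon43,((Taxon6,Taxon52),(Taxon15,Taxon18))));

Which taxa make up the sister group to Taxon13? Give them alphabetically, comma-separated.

Taxon13 attaches to the tree at the node subtending (((Taxon36,Taxon31),((Taxon67,Taxon48),Taxon41)),Taxon13).
The other lineage descending from that same node — the sister group — is ((Taxon36,Taxon31),((Taxon67,Taxon48),Taxon41)); its 5 tips in alphabetical order are the answer.

Taxon31, Taxon36, Taxon41, Taxon48, Taxon67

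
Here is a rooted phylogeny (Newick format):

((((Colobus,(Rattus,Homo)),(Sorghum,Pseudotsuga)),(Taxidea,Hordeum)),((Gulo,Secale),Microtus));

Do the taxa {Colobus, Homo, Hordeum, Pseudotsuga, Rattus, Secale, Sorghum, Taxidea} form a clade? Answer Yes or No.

The MRCA of the listed taxa is the root, so the smallest clade containing them is the whole tree.
That clade also contains Gulo, Microtus, which are not in the proposed group, so the group is not monophyletic.

No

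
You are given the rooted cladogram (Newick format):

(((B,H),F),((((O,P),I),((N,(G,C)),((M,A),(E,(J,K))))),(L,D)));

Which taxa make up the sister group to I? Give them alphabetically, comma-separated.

O, P

I attaches to the tree at the node subtending ((O,P),I).
The other lineage descending from that same node — the sister group — is (O,P); its 2 tips in alphabetical order are the answer.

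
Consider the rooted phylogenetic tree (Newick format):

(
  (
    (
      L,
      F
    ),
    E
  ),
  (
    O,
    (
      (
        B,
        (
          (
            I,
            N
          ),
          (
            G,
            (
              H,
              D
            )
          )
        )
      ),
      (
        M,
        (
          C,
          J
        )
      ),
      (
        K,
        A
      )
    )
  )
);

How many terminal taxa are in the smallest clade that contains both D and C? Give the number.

11

The MRCA of D and C is the node subtending ((B,((I,N),(G,(H,D)))),(M,(C,J)),(K,A)).
That clade contains 11 terminal taxa: A, B, C, D, G, H, I, J, K, M, N.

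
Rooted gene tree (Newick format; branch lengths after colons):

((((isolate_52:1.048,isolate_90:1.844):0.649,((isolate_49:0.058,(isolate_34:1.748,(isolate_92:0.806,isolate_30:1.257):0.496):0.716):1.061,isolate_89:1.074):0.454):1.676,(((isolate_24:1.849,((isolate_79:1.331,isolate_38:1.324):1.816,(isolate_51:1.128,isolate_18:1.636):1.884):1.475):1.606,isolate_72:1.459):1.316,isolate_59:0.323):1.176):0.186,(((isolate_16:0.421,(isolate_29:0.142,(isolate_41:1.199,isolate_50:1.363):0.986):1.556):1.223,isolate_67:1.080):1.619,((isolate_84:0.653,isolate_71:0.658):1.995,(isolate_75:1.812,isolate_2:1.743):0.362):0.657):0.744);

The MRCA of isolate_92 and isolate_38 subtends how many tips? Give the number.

The MRCA of isolate_92 and isolate_38 is the node subtending (((isolate_52,isolate_90),((isolate_49,(isolate_34,(isolate_92,isolate_30))),isolate_89)),(((isolate_24,((isolate_79,isolate_38),(isolate_51,isolate_18))),isolate_72),isolate_59)).
That clade contains 14 terminal taxa: isolate_18, isolate_24, isolate_30, isolate_34, isolate_38, isolate_49, isolate_51, isolate_52, isolate_59, isolate_72, isolate_79, isolate_89, isolate_90, isolate_92.

14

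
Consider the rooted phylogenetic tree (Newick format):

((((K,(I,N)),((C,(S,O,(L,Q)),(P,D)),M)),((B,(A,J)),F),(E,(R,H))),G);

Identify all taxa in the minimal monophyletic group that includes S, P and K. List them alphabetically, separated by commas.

C, D, I, K, L, M, N, O, P, Q, S

Tracing S: it sits inside (S,O,(L,Q)).
Tracing P: it sits inside (P,D).
Tracing K: it sits inside (K,(I,N)).
The smallest clade enclosing all 3 is ((K,(I,N)),((C,(S,O,(L,Q)),(P,D)),M)); the answer is its 11 terminal taxa in alphabetical order.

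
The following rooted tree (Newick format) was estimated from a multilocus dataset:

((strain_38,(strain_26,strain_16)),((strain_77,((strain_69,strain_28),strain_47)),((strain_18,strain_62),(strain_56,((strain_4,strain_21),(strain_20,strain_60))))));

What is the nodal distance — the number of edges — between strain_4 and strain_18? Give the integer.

6

The MRCA of strain_4 and strain_18 is the node subtending ((strain_18,strain_62),(strain_56,((strain_4,strain_21),(strain_20,strain_60)))).
From strain_4 up to that node: 4 branches. From strain_18 up to the same node: 2 branches. Total: 4 + 2 = 6.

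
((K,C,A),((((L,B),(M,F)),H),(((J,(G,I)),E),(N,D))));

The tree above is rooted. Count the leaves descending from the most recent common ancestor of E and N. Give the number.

6

The MRCA of E and N is the node subtending (((J,(G,I)),E),(N,D)).
That clade contains 6 terminal taxa: D, E, G, I, J, N.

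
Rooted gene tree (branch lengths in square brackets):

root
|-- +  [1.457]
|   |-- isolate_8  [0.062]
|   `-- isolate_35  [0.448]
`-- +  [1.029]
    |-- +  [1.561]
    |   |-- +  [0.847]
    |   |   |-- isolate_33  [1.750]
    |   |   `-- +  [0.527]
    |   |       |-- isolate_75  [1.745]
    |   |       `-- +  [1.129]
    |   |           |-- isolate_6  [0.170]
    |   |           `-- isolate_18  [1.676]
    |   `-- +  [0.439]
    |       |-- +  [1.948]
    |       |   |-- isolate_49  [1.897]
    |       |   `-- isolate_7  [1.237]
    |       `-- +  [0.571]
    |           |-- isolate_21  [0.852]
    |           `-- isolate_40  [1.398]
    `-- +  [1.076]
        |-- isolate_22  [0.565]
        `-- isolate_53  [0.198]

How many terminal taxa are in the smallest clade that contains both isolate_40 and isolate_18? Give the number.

8

The MRCA of isolate_40 and isolate_18 is the node subtending ((isolate_33,(isolate_75,(isolate_6,isolate_18))),((isolate_49,isolate_7),(isolate_21,isolate_40))).
That clade contains 8 terminal taxa: isolate_18, isolate_21, isolate_33, isolate_40, isolate_49, isolate_6, isolate_7, isolate_75.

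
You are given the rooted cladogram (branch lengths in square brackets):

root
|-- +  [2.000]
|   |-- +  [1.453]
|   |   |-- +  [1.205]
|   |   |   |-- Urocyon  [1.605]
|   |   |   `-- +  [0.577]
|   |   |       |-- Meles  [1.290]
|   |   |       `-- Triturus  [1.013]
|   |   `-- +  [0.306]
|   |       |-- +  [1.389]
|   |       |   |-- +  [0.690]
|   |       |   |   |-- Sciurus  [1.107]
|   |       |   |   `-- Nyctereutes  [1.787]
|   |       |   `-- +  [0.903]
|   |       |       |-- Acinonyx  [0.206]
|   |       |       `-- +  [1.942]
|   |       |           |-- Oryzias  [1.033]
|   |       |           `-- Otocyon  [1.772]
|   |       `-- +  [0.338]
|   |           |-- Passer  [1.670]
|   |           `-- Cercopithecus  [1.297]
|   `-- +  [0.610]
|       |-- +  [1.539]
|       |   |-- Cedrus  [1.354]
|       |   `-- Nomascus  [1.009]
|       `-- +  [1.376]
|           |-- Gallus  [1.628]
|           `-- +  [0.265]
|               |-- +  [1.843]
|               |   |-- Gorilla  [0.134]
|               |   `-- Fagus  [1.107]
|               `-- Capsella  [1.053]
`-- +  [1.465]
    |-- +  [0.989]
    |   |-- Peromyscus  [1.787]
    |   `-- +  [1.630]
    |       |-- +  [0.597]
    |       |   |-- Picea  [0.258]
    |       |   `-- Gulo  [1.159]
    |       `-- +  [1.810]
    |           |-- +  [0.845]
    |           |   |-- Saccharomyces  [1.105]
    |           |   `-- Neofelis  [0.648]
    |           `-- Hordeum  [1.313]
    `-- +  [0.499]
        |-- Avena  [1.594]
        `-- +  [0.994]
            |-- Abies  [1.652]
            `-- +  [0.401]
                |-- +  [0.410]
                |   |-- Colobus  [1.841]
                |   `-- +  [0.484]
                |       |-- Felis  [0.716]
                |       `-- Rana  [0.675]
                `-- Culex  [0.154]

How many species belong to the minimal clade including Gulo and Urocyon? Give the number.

28

The MRCA of Gulo and Urocyon is the root, so the clade is the entire tree.
That clade contains 28 terminal taxa: Abies, Acinonyx, Avena, Capsella, Cedrus, Cercopithecus, Colobus, Culex, Fagus, Felis, Gallus, Gorilla, Gulo, Hordeum, Meles, Neofelis, Nomascus, Nyctereutes, Oryzias, Otocyon, Passer, Peromyscus, Picea, Rana, Saccharomyces, Sciurus, Triturus, Urocyon.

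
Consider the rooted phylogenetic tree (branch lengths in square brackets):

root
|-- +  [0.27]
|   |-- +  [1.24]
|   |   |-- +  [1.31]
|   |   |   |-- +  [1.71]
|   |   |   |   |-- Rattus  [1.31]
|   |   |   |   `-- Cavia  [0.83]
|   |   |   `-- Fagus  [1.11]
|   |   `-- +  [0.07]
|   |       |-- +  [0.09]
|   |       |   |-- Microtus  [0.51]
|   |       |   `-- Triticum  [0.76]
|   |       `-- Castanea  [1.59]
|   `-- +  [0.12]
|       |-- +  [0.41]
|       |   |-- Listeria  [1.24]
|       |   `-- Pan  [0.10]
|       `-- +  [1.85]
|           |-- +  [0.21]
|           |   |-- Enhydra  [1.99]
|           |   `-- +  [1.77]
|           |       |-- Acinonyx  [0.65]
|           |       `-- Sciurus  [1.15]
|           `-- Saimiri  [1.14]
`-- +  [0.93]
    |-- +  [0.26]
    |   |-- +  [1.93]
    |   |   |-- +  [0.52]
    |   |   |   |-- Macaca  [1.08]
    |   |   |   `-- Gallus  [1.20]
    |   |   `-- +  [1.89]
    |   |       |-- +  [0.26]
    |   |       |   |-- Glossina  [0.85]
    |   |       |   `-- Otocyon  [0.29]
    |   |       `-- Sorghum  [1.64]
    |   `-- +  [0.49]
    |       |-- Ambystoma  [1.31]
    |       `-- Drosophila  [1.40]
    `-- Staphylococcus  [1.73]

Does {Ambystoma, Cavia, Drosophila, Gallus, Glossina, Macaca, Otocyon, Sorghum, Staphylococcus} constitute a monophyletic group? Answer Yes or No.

No

The MRCA of the listed taxa is the root, so the smallest clade containing them is the whole tree.
That clade also contains Acinonyx, Castanea, Enhydra, Fagus, Listeria, Microtus, Pan, Rattus, Saimiri, Sciurus, Triticum, which are not in the proposed group, so the group is not monophyletic.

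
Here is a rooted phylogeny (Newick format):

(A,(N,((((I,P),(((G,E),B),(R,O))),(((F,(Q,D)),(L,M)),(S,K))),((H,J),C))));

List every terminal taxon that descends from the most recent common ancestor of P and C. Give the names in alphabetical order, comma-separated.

Tracing P: it sits inside (I,P).
Tracing C: it sits inside ((H,J),C).
The smallest clade enclosing both is ((((I,P),(((G,E),B),(R,O))),(((F,(Q,D)),(L,M)),(S,K))),((H,J),C)); the answer is its 17 terminal taxa in alphabetical order.

B, C, D, E, F, G, H, I, J, K, L, M, O, P, Q, R, S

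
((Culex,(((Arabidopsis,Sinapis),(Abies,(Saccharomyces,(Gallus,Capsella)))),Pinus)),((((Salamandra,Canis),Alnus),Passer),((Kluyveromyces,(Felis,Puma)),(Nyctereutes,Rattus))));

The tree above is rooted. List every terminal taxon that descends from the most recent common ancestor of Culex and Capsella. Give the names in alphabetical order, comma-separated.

Tracing Culex: it sits inside (Culex,(((Arabidopsis,Sinapis),(Abies,(Saccharomyces,(Gallus,Capsella)))),Pinus)).
Tracing Capsella: it sits inside (Gallus,Capsella).
The smallest clade enclosing both is (Culex,(((Arabidopsis,Sinapis),(Abies,(Saccharomyces,(Gallus,Capsella)))),Pinus)); the answer is its 8 terminal taxa in alphabetical order.

Abies, Arabidopsis, Capsella, Culex, Gallus, Pinus, Saccharomyces, Sinapis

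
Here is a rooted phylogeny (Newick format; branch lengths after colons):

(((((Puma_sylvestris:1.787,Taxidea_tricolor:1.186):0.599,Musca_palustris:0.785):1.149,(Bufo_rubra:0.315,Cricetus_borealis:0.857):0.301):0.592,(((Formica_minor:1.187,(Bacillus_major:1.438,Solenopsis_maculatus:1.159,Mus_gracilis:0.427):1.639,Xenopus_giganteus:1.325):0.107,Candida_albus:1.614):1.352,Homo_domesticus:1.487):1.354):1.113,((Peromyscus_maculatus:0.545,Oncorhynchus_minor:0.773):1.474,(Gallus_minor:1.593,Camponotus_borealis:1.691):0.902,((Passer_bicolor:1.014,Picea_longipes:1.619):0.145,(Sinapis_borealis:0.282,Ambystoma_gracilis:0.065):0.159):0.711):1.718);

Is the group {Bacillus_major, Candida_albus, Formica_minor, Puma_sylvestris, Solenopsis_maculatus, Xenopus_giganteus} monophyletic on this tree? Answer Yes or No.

No

The MRCA of the listed taxa subtends ((((Puma_sylvestris,Taxidea_tricolor),Musca_palustris),(Bufo_rubra,Cricetus_borealis)),(((Formica_minor,(Bacillus_major,Solenopsis_maculatus,Mus_gracilis),Xenopus_giganteus),Candida_albus),Homo_domesticus)).
That clade also contains Bufo_rubra, Cricetus_borealis, Homo_domesticus, Mus_gracilis, Musca_palustris, Taxidea_tricolor, which are not in the proposed group, so the group is not monophyletic.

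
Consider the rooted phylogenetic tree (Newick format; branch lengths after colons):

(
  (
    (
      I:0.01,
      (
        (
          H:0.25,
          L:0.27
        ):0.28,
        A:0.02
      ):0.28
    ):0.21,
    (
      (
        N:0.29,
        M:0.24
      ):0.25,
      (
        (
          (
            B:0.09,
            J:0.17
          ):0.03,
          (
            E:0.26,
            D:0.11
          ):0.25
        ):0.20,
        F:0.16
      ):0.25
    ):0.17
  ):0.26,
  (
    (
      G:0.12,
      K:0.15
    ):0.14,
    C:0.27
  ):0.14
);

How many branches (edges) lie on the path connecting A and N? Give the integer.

6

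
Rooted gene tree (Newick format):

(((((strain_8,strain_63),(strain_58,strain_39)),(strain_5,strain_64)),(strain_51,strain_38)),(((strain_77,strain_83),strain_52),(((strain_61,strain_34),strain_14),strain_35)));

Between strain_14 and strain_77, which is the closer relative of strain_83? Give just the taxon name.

strain_77

The MRCA of strain_83 and strain_77 subtends (strain_77,strain_83) (2 taxa).
The MRCA of strain_83 and strain_14 subtends (((strain_77,strain_83),strain_52),(((strain_61,strain_34),strain_14),strain_35)) (7 taxa).
The first is nested inside the second, so strain_83 shares a more recent common ancestor with strain_77.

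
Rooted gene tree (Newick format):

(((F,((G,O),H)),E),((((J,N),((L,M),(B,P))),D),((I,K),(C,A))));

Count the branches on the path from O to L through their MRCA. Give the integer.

11

The MRCA of O and L is the root of the tree.
From O up to that node: 5 branches. From L up to the same node: 6 branches. Total: 5 + 6 = 11.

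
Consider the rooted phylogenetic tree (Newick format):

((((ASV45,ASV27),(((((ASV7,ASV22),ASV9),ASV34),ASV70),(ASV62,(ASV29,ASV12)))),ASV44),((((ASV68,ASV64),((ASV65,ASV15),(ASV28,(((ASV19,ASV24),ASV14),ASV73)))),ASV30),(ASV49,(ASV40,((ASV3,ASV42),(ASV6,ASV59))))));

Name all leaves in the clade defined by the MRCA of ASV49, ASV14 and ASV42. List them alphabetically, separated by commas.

ASV14, ASV15, ASV19, ASV24, ASV28, ASV3, ASV30, ASV40, ASV42, ASV49, ASV59, ASV6, ASV64, ASV65, ASV68, ASV73

Tracing ASV49: it sits inside (ASV49,(ASV40,((ASV3,ASV42),(ASV6,ASV59)))).
Tracing ASV14: it sits inside ((ASV19,ASV24),ASV14).
Tracing ASV42: it sits inside (ASV3,ASV42).
The smallest clade enclosing all 3 is ((((ASV68,ASV64),((ASV65,ASV15),(ASV28,(((ASV19,ASV24),ASV14),ASV73)))),ASV30),(ASV49,(ASV40,((ASV3,ASV42),(ASV6,ASV59))))); the answer is its 16 terminal taxa in alphabetical order.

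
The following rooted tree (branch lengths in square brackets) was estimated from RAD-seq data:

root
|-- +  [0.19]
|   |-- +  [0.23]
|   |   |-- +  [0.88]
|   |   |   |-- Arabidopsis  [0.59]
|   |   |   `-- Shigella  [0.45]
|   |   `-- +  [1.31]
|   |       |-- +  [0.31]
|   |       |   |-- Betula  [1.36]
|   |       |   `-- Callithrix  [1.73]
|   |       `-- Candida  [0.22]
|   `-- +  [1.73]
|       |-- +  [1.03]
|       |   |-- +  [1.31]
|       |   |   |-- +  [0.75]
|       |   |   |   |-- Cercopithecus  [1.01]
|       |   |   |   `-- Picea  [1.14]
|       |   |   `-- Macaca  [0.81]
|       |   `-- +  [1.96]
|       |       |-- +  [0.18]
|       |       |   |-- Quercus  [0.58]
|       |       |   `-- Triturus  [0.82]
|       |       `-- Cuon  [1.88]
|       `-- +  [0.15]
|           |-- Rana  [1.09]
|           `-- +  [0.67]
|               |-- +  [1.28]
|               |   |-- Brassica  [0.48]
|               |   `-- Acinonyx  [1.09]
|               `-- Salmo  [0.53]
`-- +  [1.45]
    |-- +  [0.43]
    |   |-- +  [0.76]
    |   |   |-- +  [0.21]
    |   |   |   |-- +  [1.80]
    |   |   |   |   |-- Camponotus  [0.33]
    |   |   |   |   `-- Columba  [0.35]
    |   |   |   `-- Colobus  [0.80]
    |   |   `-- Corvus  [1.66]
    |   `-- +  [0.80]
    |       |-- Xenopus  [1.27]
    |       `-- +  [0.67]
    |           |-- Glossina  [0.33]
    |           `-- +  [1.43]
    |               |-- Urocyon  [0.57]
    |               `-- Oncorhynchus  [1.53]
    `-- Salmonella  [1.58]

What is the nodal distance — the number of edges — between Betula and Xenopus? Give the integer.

The MRCA of Betula and Xenopus is the root of the tree.
From Betula up to that node: 5 branches. From Xenopus up to the same node: 4 branches. Total: 5 + 4 = 9.

9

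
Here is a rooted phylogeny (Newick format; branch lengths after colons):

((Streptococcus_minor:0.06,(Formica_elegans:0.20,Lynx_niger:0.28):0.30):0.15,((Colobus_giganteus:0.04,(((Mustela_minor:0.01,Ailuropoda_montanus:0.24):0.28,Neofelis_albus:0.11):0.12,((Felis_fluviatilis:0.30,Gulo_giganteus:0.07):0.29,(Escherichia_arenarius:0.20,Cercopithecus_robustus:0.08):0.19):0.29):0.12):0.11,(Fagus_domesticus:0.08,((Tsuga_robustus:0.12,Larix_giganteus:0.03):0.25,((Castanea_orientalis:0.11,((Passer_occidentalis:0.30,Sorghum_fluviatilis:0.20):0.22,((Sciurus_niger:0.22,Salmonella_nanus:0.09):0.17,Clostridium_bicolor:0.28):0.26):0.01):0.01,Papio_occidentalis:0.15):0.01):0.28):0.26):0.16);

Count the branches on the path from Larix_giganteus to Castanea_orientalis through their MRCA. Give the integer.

5

The MRCA of Larix_giganteus and Castanea_orientalis is the node subtending ((Tsuga_robustus,Larix_giganteus),((Castanea_orientalis,((Passer_occidentalis,Sorghum_fluviatilis),((Sciurus_niger,Salmonella_nanus),Clostridium_bicolor))),Papio_occidentalis)).
From Larix_giganteus up to that node: 2 branches. From Castanea_orientalis up to the same node: 3 branches. Total: 2 + 3 = 5.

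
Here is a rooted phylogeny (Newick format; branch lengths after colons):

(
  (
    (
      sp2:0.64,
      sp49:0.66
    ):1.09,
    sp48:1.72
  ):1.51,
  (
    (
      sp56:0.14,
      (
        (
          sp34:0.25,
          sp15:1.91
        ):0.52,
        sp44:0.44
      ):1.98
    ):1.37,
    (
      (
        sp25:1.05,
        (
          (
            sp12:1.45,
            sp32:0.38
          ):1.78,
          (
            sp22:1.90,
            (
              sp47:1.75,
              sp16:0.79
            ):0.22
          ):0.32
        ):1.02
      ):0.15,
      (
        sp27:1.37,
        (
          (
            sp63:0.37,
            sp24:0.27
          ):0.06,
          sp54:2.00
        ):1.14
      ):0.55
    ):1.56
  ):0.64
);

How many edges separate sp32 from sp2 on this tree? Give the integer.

9

The MRCA of sp32 and sp2 is the root of the tree.
From sp32 up to that node: 6 branches. From sp2 up to the same node: 3 branches. Total: 6 + 3 = 9.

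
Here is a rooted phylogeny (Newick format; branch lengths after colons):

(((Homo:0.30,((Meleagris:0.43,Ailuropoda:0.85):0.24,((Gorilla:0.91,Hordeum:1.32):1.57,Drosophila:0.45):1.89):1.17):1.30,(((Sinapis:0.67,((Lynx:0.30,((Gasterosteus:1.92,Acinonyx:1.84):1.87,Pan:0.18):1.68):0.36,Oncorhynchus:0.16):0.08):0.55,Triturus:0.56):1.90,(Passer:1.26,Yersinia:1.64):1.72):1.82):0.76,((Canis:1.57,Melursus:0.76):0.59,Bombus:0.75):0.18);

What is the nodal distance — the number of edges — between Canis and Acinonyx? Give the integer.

12

The MRCA of Canis and Acinonyx is the root of the tree.
From Canis up to that node: 3 branches. From Acinonyx up to the same node: 9 branches. Total: 3 + 9 = 12.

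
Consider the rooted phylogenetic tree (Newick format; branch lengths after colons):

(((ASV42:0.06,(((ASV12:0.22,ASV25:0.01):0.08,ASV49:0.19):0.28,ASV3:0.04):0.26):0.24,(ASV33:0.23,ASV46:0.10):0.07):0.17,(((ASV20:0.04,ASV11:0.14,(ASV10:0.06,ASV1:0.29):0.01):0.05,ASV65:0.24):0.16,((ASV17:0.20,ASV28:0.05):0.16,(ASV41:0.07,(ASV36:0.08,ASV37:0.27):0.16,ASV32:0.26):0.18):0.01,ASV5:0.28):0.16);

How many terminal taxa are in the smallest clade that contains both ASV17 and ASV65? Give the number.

The MRCA of ASV17 and ASV65 is the node subtending (((ASV20,ASV11,(ASV10,ASV1)),ASV65),((ASV17,ASV28),(ASV41,(ASV36,ASV37),ASV32)),ASV5).
That clade contains 12 terminal taxa: ASV1, ASV10, ASV11, ASV17, ASV20, ASV28, ASV32, ASV36, ASV37, ASV41, ASV5, ASV65.

12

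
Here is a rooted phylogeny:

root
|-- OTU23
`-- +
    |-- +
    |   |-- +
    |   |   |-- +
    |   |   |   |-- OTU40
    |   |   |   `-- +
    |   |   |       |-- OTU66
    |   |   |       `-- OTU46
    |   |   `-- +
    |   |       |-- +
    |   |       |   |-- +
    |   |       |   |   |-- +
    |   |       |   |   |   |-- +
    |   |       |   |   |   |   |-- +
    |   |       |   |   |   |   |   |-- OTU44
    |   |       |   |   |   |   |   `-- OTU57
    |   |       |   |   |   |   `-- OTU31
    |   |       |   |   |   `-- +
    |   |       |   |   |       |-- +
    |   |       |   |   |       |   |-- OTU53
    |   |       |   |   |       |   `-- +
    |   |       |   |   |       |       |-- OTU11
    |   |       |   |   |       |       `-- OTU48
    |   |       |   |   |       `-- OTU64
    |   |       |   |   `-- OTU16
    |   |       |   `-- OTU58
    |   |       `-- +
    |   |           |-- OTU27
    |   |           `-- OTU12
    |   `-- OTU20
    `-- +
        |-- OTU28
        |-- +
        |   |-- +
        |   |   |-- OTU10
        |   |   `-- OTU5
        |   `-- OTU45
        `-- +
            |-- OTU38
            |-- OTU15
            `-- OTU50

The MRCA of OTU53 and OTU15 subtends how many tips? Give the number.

The MRCA of OTU53 and OTU15 is the node subtending ((((OTU40,(OTU66,OTU46)),((((((OTU44,OTU57),OTU31),((OTU53,(OTU11,OTU48)),OTU64)),OTU16),OTU58),(OTU27,OTU12))),OTU20),(OTU28,((OTU10,OTU5),OTU45),(OTU38,OTU15,OTU50))).
That clade contains 22 terminal taxa: OTU10, OTU11, OTU12, OTU15, OTU16, OTU20, OTU27, OTU28, OTU31, OTU38, OTU40, OTU44, OTU45, OTU46, OTU48, OTU5, OTU50, OTU53, OTU57, OTU58, OTU64, OTU66.

22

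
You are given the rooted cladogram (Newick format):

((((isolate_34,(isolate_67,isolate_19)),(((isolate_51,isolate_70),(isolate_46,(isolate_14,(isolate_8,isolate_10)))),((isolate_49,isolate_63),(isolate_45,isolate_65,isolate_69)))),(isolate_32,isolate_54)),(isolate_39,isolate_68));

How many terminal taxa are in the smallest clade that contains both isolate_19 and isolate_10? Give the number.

14

The MRCA of isolate_19 and isolate_10 is the node subtending ((isolate_34,(isolate_67,isolate_19)),(((isolate_51,isolate_70),(isolate_46,(isolate_14,(isolate_8,isolate_10)))),((isolate_49,isolate_63),(isolate_45,isolate_65,isolate_69)))).
That clade contains 14 terminal taxa: isolate_10, isolate_14, isolate_19, isolate_34, isolate_45, isolate_46, isolate_49, isolate_51, isolate_63, isolate_65, isolate_67, isolate_69, isolate_70, isolate_8.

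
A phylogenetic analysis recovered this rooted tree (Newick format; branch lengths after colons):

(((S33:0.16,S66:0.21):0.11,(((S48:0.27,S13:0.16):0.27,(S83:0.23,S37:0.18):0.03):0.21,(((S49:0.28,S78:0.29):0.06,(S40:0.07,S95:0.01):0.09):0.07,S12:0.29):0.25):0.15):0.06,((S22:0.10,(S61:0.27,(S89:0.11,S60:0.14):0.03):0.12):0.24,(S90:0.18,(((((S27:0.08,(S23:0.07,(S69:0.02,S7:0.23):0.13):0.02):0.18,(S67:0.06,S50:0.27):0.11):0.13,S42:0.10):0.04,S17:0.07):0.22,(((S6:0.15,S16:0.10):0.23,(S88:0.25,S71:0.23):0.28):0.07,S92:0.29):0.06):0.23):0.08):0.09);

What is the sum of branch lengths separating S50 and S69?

0.73

The path runs S50 → … → MRCA → … → S69; the MRCA is the node subtending ((S27,(S23,(S69,S7))),(S67,S50)).
Branch lengths along that path: 0.27 + 0.11 + 0.18 + 0.02 + 0.13 + 0.02 = 0.73.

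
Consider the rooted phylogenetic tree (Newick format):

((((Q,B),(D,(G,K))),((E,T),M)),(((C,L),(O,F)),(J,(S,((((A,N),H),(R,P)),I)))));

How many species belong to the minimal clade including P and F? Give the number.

12

The MRCA of P and F is the node subtending (((C,L),(O,F)),(J,(S,((((A,N),H),(R,P)),I)))).
That clade contains 12 terminal taxa: A, C, F, H, I, J, L, N, O, P, R, S.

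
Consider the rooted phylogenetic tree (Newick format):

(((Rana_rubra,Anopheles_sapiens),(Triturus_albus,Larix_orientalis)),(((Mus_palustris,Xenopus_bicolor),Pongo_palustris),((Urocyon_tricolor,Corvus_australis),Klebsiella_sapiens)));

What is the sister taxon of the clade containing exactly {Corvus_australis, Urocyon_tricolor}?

The clade containing exactly {Corvus_australis, Urocyon_tricolor} attaches to the tree at the node subtending ((Urocyon_tricolor,Corvus_australis),Klebsiella_sapiens).
The other lineage descending from that same node — the sister group — is the single tip Klebsiella_sapiens.

Klebsiella_sapiens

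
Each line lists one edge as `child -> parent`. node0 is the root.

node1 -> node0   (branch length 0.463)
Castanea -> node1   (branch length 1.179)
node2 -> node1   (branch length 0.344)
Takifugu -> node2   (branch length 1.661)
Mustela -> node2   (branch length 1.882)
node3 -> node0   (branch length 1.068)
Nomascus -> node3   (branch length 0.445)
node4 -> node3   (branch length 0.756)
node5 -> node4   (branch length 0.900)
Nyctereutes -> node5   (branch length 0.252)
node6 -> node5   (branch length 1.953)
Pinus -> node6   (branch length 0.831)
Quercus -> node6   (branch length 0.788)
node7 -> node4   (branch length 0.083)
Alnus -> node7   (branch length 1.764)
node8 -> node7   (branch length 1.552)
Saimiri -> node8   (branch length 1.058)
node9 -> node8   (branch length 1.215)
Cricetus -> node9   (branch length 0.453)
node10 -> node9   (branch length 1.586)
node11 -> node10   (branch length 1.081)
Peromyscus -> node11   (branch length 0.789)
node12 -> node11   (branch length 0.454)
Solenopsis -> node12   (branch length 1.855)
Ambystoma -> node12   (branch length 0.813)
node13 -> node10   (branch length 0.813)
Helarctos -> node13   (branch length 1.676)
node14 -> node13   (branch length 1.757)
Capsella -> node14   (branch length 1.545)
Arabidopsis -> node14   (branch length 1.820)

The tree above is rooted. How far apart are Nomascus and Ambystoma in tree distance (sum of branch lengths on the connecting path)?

7.985

The path runs Nomascus → … → MRCA → … → Ambystoma; the MRCA is the node subtending (Nomascus,((Nyctereutes,(Pinus,Quercus)),(Alnus,(Saimiri,(Cricetus,((Peromyscus,(Solenopsis,Ambystoma)),(Helarctos,(Capsella,Arabidopsis)))))))).
Branch lengths along that path: 0.445 + 0.756 + 0.083 + 1.552 + 1.215 + 1.586 + 1.081 + 0.454 + 0.813 = 7.985.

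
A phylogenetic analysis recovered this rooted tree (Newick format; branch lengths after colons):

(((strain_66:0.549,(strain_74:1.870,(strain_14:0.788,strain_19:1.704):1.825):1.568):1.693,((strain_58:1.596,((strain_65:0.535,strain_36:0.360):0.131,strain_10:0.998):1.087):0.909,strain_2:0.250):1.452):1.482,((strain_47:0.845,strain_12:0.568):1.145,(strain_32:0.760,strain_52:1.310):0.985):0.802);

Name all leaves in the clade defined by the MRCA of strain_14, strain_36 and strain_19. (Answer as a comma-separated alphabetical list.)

Tracing strain_14: it sits inside (strain_14,strain_19).
Tracing strain_36: it sits inside (strain_65,strain_36).
Tracing strain_19: it sits inside (strain_14,strain_19).
The smallest clade enclosing all 3 is ((strain_66,(strain_74,(strain_14,strain_19))),((strain_58,((strain_65,strain_36),strain_10)),strain_2)); the answer is its 9 terminal taxa in alphabetical order.

strain_10, strain_14, strain_19, strain_2, strain_36, strain_58, strain_65, strain_66, strain_74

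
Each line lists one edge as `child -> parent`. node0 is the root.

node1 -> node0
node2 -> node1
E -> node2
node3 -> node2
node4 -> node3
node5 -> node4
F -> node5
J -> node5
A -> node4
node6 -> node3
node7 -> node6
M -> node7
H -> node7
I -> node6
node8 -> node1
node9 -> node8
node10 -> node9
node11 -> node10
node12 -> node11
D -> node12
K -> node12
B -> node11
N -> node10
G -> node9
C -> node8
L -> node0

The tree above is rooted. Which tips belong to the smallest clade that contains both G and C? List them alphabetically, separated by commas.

Tracing G: it sits inside ((((D,K),B),N),G).
Tracing C: it sits inside (((((D,K),B),N),G),C).
The smallest clade enclosing both is (((((D,K),B),N),G),C); the answer is its 6 terminal taxa in alphabetical order.

B, C, D, G, K, N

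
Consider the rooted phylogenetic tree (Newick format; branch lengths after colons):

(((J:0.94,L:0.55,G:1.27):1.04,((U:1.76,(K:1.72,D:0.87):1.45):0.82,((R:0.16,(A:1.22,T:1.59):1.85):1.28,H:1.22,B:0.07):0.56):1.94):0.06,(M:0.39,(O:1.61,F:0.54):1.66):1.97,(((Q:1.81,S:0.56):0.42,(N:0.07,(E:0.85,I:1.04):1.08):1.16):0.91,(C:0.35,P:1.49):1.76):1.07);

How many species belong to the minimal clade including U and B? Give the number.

8

The MRCA of U and B is the node subtending ((U,(K,D)),((R,(A,T)),H,B)).
That clade contains 8 terminal taxa: A, B, D, H, K, R, T, U.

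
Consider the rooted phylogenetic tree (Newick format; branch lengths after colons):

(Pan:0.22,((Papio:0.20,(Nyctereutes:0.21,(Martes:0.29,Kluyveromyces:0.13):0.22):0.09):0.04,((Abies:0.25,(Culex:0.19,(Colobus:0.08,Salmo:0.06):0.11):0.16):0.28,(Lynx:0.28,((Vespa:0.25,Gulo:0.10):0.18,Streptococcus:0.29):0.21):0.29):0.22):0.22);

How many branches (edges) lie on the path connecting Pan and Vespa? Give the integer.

The MRCA of Pan and Vespa is the root of the tree.
From Pan up to that node: 1 branch. From Vespa up to the same node: 6 branches. Total: 1 + 6 = 7.

7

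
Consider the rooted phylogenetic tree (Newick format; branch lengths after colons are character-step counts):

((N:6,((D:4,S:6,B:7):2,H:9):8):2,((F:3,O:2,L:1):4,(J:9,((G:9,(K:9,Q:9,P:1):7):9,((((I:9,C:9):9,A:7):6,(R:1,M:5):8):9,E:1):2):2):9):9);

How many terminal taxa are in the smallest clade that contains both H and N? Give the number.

The MRCA of H and N is the node subtending (N,((D,S,B),H)).
That clade contains 5 terminal taxa: B, D, H, N, S.

5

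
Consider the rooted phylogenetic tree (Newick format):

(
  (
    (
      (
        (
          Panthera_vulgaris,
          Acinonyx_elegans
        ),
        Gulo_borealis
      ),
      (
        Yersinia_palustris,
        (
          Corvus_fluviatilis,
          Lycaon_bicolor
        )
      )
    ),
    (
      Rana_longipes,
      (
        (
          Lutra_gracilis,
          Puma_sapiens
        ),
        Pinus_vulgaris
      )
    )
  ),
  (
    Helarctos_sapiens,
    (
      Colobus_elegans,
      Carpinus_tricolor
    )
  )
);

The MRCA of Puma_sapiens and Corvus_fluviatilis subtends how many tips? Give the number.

The MRCA of Puma_sapiens and Corvus_fluviatilis is the node subtending ((((Panthera_vulgaris,Acinonyx_elegans),Gulo_borealis),(Yersinia_palustris,(Corvus_fluviatilis,Lycaon_bicolor))),(Rana_longipes,((Lutra_gracilis,Puma_sapiens),Pinus_vulgaris))).
That clade contains 10 terminal taxa: Acinonyx_elegans, Corvus_fluviatilis, Gulo_borealis, Lutra_gracilis, Lycaon_bicolor, Panthera_vulgaris, Pinus_vulgaris, Puma_sapiens, Rana_longipes, Yersinia_palustris.

10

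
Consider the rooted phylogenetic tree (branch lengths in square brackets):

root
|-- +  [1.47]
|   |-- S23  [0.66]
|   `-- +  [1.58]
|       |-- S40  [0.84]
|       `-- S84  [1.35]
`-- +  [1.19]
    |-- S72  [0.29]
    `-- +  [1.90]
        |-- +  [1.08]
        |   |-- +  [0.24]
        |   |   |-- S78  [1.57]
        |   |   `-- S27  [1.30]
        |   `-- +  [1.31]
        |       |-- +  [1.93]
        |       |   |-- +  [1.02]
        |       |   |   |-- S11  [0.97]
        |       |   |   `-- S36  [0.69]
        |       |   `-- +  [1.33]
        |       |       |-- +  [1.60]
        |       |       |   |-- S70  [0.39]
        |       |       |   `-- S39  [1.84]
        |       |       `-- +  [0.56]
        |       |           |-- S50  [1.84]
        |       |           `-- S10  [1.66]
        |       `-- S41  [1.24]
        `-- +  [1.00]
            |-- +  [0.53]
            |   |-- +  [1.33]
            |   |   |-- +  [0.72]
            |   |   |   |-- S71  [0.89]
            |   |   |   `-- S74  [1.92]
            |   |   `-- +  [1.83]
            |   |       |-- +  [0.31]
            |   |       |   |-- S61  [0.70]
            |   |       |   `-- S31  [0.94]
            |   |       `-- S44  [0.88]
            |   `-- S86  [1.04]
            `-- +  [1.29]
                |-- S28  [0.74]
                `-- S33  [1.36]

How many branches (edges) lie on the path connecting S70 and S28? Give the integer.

9

The MRCA of S70 and S28 is the node subtending (((S78,S27),(((S11,S36),((S70,S39),(S50,S10))),S41)),((((S71,S74),((S61,S31),S44)),S86),(S28,S33))).
From S70 up to that node: 6 branches. From S28 up to the same node: 3 branches. Total: 6 + 3 = 9.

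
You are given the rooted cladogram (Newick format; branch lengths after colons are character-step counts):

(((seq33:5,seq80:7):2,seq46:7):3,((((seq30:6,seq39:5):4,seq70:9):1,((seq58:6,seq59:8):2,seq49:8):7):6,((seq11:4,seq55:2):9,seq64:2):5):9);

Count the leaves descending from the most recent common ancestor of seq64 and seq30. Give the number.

9

The MRCA of seq64 and seq30 is the node subtending ((((seq30,seq39),seq70),((seq58,seq59),seq49)),((seq11,seq55),seq64)).
That clade contains 9 terminal taxa: seq11, seq30, seq39, seq49, seq55, seq58, seq59, seq64, seq70.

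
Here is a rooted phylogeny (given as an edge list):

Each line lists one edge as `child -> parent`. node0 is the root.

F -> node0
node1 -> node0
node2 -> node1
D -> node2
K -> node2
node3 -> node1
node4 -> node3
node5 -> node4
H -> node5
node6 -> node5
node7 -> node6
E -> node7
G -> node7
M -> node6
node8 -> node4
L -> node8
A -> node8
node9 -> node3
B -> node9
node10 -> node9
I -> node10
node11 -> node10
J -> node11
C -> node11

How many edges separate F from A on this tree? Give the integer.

6

The MRCA of F and A is the root of the tree.
From F up to that node: 1 branch. From A up to the same node: 5 branches. Total: 1 + 5 = 6.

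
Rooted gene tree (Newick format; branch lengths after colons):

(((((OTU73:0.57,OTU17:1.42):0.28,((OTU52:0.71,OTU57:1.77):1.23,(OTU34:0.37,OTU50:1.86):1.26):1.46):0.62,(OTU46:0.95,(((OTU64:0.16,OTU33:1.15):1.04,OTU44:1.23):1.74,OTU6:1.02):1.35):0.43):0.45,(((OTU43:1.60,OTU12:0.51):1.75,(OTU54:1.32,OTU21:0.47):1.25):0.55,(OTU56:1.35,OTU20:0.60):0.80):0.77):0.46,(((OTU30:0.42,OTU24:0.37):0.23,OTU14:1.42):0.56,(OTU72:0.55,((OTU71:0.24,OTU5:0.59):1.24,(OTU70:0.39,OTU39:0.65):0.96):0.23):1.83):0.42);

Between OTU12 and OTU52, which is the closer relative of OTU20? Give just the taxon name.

OTU12

The MRCA of OTU20 and OTU12 subtends (((OTU43,OTU12),(OTU54,OTU21)),(OTU56,OTU20)) (6 taxa).
The MRCA of OTU20 and OTU52 subtends ((((OTU73,OTU17),((OTU52,OTU57),(OTU34,OTU50))),(OTU46,(((OTU64,OTU33),OTU44),OTU6))),(((OTU43,OTU12),(OTU54,OTU21)),(OTU56,OTU20))) (17 taxa).
The first is nested inside the second, so OTU20 shares a more recent common ancestor with OTU12.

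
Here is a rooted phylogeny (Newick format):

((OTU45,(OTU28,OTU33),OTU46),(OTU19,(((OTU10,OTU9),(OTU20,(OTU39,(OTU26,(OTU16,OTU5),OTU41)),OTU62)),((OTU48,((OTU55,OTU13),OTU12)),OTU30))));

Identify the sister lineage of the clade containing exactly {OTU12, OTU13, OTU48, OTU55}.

OTU30

The clade containing exactly {OTU12, OTU13, OTU48, OTU55} attaches to the tree at the node subtending ((OTU48,((OTU55,OTU13),OTU12)),OTU30).
The other lineage descending from that same node — the sister group — is the single tip OTU30.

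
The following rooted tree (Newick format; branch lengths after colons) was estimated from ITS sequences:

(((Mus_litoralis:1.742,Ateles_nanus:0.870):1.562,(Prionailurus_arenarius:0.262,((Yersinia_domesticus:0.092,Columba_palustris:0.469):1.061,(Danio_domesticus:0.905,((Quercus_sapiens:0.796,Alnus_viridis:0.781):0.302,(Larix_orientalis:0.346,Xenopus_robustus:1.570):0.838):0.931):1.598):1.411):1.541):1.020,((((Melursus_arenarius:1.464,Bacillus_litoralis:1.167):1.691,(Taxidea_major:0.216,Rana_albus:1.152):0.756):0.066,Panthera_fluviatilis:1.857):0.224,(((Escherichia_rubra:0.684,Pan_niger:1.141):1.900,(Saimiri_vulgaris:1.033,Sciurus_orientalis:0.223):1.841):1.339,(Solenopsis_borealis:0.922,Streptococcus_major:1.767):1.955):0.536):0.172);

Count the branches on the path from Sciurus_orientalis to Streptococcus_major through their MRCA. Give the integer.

5

The MRCA of Sciurus_orientalis and Streptococcus_major is the node subtending (((Escherichia_rubra,Pan_niger),(Saimiri_vulgaris,Sciurus_orientalis)),(Solenopsis_borealis,Streptococcus_major)).
From Sciurus_orientalis up to that node: 3 branches. From Streptococcus_major up to the same node: 2 branches. Total: 3 + 2 = 5.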